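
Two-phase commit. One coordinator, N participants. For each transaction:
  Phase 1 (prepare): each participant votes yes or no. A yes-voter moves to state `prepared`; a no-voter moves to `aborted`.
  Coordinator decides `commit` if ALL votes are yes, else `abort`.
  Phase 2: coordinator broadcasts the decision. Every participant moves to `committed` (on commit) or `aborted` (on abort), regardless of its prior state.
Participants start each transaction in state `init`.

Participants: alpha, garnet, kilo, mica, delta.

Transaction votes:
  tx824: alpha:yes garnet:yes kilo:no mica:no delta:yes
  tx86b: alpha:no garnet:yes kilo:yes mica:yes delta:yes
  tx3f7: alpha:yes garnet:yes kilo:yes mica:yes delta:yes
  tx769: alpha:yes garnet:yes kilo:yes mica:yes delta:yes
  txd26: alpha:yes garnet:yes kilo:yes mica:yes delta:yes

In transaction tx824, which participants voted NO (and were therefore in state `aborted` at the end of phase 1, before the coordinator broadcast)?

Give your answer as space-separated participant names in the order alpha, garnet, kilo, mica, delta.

Answer: kilo mica

Derivation:
Txn tx824 phase 1: alpha yes -> prepared; garnet yes -> prepared; kilo no -> aborted; mica no -> aborted; delta yes -> prepared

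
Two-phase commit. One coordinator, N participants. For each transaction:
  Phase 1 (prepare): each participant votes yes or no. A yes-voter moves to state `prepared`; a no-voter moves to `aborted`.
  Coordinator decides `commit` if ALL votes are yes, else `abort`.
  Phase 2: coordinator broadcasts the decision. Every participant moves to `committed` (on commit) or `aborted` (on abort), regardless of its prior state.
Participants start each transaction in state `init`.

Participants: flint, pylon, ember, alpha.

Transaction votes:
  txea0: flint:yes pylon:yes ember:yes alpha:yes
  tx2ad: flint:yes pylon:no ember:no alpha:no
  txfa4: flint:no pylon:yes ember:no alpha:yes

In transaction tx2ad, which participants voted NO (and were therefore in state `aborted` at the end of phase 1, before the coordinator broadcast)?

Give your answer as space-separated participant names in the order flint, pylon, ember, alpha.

Txn tx2ad phase 1: flint yes -> prepared; pylon no -> aborted; ember no -> aborted; alpha no -> aborted

Answer: pylon ember alpha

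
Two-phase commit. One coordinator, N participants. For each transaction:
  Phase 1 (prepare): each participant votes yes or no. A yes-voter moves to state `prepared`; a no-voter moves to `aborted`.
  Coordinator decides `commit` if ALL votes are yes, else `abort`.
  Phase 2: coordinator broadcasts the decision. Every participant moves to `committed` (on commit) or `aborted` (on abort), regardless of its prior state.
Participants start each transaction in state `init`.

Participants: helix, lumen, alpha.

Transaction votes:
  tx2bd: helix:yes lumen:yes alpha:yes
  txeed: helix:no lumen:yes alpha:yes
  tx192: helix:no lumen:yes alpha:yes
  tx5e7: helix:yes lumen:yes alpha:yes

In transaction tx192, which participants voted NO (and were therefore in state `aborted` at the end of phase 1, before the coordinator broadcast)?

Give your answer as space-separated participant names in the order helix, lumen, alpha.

Txn tx192 phase 1: helix no -> aborted; lumen yes -> prepared; alpha yes -> prepared

Answer: helix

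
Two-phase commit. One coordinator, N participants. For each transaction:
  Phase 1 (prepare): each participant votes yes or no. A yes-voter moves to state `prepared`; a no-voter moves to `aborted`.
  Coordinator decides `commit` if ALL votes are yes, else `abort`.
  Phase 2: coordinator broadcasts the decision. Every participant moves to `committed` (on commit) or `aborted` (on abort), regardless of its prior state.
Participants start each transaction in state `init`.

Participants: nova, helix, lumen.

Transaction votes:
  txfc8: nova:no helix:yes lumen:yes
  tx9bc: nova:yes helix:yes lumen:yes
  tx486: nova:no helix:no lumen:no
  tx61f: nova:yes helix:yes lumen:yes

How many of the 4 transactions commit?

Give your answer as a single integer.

Answer: 2

Derivation:
txfc8: no from nova -> abort (commits=0)
tx9bc: all yes -> commit (commits=1)
tx486: no from nova, helix, lumen -> abort (commits=1)
tx61f: all yes -> commit (commits=2)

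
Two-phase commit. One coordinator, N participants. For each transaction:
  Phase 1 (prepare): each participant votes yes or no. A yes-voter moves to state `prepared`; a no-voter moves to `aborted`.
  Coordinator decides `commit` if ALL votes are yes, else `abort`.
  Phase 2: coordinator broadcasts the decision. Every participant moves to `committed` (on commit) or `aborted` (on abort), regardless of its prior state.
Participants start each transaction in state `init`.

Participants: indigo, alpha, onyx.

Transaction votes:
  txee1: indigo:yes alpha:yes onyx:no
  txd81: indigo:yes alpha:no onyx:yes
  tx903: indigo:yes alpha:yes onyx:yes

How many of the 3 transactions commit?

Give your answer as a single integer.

txee1: no from onyx -> abort (commits=0)
txd81: no from alpha -> abort (commits=0)
tx903: all yes -> commit (commits=1)

Answer: 1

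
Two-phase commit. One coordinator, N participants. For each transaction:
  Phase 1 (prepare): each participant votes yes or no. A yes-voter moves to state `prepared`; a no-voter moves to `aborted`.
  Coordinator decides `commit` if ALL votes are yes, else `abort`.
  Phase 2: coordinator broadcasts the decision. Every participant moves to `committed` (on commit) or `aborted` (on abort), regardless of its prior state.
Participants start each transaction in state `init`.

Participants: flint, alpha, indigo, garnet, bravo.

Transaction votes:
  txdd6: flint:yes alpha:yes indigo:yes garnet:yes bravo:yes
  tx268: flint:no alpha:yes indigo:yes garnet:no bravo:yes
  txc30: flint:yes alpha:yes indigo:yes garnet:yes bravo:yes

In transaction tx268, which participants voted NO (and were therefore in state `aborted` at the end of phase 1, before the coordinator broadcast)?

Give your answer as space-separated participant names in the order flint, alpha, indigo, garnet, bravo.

Txn tx268 phase 1: flint no -> aborted; alpha yes -> prepared; indigo yes -> prepared; garnet no -> aborted; bravo yes -> prepared

Answer: flint garnet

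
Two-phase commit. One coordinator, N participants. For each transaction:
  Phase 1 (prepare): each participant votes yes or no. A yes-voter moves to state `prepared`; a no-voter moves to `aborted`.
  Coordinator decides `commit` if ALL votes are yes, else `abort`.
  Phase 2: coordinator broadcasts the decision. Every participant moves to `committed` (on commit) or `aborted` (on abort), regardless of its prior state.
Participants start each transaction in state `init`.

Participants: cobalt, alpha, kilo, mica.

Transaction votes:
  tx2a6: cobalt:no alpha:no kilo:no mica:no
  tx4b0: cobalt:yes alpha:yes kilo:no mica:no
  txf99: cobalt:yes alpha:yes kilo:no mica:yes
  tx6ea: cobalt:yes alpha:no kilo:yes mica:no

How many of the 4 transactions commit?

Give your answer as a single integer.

Answer: 0

Derivation:
tx2a6: no from cobalt, alpha, kilo, mica -> abort (commits=0)
tx4b0: no from kilo, mica -> abort (commits=0)
txf99: no from kilo -> abort (commits=0)
tx6ea: no from alpha, mica -> abort (commits=0)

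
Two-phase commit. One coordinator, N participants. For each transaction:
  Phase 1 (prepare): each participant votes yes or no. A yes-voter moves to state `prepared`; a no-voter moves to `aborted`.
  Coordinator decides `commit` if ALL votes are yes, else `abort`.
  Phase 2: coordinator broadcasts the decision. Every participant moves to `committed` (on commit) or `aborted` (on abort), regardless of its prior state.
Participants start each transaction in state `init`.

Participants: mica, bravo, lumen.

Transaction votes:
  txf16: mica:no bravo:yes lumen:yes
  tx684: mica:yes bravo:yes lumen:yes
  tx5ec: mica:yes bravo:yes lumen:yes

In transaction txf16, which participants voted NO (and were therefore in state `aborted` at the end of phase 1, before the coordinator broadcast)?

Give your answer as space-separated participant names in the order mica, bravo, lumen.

Answer: mica

Derivation:
Txn txf16 phase 1: mica no -> aborted; bravo yes -> prepared; lumen yes -> prepared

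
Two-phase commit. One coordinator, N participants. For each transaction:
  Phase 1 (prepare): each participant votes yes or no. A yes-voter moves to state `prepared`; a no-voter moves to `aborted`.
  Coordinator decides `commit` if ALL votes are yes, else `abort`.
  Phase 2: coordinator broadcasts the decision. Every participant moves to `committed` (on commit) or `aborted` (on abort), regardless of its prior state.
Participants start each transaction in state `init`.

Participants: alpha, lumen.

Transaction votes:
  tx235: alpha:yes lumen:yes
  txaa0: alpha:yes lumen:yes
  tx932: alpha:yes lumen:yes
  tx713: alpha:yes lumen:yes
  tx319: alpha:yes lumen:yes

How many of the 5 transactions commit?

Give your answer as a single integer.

tx235: all yes -> commit (commits=1)
txaa0: all yes -> commit (commits=2)
tx932: all yes -> commit (commits=3)
tx713: all yes -> commit (commits=4)
tx319: all yes -> commit (commits=5)

Answer: 5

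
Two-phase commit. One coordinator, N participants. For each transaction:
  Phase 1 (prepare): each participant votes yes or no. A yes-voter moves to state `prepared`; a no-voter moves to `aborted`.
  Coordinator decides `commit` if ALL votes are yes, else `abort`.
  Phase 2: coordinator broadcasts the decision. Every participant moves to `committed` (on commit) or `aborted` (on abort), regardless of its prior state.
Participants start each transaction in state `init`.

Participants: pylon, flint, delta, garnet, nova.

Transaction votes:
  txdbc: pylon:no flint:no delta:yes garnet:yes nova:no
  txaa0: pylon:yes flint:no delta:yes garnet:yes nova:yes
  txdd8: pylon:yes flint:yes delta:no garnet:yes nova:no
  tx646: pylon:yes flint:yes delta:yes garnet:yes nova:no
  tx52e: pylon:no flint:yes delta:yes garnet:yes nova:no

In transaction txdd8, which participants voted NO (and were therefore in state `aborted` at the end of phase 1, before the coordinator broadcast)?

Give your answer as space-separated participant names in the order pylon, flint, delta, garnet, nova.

Txn txdd8 phase 1: pylon yes -> prepared; flint yes -> prepared; delta no -> aborted; garnet yes -> prepared; nova no -> aborted

Answer: delta nova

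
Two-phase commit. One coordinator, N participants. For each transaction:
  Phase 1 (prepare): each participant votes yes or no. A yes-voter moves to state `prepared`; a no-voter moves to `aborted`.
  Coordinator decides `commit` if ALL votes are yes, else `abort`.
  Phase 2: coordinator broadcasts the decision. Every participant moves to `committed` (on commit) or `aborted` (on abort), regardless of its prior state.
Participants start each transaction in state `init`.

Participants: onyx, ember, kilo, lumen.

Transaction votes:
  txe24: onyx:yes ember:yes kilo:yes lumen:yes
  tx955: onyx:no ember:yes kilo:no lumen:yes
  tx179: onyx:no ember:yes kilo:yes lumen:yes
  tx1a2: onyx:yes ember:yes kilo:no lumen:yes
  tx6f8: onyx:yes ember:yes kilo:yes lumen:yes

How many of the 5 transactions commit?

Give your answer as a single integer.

Answer: 2

Derivation:
txe24: all yes -> commit (commits=1)
tx955: no from onyx, kilo -> abort (commits=1)
tx179: no from onyx -> abort (commits=1)
tx1a2: no from kilo -> abort (commits=1)
tx6f8: all yes -> commit (commits=2)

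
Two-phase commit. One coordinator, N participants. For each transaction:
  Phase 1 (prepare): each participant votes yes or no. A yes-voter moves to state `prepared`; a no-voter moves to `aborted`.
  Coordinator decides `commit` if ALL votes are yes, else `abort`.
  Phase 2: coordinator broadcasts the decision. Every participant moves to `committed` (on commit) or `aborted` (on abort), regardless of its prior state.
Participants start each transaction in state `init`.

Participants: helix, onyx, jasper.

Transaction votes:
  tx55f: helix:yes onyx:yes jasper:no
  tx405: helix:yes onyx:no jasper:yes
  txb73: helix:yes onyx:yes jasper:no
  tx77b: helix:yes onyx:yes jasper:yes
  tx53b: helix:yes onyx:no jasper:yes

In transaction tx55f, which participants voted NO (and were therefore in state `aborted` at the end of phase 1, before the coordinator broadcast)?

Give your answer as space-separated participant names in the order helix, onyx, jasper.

Txn tx55f phase 1: helix yes -> prepared; onyx yes -> prepared; jasper no -> aborted

Answer: jasper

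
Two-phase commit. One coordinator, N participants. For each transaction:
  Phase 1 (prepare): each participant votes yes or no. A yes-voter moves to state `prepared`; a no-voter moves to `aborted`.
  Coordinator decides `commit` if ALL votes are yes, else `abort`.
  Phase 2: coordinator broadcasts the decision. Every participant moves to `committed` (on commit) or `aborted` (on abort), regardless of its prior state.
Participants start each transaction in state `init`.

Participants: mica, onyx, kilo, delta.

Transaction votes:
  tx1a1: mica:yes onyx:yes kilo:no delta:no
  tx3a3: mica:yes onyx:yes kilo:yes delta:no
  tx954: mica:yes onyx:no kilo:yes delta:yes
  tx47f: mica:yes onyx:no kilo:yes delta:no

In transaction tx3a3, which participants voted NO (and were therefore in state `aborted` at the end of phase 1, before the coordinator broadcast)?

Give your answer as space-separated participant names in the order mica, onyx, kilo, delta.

Txn tx3a3 phase 1: mica yes -> prepared; onyx yes -> prepared; kilo yes -> prepared; delta no -> aborted

Answer: delta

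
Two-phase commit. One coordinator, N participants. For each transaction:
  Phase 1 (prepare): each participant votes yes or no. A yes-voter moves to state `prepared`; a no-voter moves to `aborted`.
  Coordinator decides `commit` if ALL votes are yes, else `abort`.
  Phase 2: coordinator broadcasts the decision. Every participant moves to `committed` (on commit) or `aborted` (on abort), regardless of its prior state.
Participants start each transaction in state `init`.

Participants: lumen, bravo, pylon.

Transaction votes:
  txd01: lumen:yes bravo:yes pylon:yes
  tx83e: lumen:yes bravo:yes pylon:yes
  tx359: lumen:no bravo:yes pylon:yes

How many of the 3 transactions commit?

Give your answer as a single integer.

Answer: 2

Derivation:
txd01: all yes -> commit (commits=1)
tx83e: all yes -> commit (commits=2)
tx359: no from lumen -> abort (commits=2)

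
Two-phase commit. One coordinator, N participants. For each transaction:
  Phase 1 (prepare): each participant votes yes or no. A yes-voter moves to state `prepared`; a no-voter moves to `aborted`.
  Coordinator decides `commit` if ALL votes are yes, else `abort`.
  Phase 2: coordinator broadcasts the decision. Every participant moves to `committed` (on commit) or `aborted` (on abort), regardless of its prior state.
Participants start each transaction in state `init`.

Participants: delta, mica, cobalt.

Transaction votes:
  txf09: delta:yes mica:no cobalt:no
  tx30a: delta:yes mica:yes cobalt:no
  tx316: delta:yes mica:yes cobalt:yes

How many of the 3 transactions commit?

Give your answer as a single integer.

txf09: no from mica, cobalt -> abort (commits=0)
tx30a: no from cobalt -> abort (commits=0)
tx316: all yes -> commit (commits=1)

Answer: 1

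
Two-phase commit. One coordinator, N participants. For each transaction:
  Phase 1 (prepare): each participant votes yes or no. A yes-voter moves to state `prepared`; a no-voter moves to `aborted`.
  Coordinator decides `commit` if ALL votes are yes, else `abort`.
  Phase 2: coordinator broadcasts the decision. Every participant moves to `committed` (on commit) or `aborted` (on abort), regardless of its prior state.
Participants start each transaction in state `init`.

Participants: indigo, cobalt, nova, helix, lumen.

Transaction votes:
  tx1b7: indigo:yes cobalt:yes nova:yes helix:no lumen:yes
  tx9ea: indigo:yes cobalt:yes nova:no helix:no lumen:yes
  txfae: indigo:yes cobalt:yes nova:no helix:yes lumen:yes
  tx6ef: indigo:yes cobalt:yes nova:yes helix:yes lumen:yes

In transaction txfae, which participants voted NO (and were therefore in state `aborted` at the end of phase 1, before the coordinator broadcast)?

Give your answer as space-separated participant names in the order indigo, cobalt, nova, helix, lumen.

Txn txfae phase 1: indigo yes -> prepared; cobalt yes -> prepared; nova no -> aborted; helix yes -> prepared; lumen yes -> prepared

Answer: nova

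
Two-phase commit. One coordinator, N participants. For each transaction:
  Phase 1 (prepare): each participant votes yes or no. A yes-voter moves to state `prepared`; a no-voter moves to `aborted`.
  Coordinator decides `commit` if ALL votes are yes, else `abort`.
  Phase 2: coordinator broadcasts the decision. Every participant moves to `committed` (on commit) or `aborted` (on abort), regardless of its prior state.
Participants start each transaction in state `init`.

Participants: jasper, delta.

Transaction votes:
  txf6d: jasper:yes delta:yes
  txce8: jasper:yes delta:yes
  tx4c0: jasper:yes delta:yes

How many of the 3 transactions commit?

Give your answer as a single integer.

txf6d: all yes -> commit (commits=1)
txce8: all yes -> commit (commits=2)
tx4c0: all yes -> commit (commits=3)

Answer: 3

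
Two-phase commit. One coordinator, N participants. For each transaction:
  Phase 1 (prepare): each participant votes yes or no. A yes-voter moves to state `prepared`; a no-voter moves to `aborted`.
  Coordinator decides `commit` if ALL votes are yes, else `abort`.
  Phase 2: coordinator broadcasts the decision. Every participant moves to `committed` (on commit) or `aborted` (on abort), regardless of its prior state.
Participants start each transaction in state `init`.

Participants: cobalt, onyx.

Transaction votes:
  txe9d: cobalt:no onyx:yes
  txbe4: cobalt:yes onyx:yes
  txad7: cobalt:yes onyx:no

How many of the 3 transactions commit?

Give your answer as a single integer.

Answer: 1

Derivation:
txe9d: no from cobalt -> abort (commits=0)
txbe4: all yes -> commit (commits=1)
txad7: no from onyx -> abort (commits=1)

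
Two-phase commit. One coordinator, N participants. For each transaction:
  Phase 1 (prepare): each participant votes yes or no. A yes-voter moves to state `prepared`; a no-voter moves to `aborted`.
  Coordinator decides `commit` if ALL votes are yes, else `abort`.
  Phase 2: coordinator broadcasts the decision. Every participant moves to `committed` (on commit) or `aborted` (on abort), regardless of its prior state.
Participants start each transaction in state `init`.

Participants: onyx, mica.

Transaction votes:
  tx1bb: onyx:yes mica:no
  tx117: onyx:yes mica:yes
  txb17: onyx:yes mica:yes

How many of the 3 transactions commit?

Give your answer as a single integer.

tx1bb: no from mica -> abort (commits=0)
tx117: all yes -> commit (commits=1)
txb17: all yes -> commit (commits=2)

Answer: 2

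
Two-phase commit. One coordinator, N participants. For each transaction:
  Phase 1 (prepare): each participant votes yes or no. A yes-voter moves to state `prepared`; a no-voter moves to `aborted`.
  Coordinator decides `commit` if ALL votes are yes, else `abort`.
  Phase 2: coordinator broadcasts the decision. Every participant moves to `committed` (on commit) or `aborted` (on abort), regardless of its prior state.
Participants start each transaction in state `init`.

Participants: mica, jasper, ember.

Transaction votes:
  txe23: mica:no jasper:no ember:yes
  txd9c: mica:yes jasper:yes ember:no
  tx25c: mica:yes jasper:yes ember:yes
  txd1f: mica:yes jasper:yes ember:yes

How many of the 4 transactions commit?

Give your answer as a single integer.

txe23: no from mica, jasper -> abort (commits=0)
txd9c: no from ember -> abort (commits=0)
tx25c: all yes -> commit (commits=1)
txd1f: all yes -> commit (commits=2)

Answer: 2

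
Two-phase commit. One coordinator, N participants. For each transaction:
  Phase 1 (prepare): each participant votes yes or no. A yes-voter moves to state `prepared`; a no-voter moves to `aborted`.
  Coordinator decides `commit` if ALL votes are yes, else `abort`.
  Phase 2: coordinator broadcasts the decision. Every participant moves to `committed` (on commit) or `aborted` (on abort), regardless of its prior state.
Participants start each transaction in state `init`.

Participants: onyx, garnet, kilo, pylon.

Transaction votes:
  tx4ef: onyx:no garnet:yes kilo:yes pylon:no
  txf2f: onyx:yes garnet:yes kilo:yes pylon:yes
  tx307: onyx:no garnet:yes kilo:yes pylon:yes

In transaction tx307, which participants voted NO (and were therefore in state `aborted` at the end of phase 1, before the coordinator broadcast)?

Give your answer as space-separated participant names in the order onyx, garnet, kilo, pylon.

Answer: onyx

Derivation:
Txn tx307 phase 1: onyx no -> aborted; garnet yes -> prepared; kilo yes -> prepared; pylon yes -> prepared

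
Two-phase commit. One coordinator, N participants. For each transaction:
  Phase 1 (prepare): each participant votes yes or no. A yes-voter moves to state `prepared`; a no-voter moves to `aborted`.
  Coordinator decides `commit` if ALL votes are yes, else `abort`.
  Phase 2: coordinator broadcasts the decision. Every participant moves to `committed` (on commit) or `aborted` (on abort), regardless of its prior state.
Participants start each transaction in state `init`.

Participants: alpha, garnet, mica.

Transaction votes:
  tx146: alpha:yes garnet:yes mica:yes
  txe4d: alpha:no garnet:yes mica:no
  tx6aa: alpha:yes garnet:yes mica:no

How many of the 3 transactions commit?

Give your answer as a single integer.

Answer: 1

Derivation:
tx146: all yes -> commit (commits=1)
txe4d: no from alpha, mica -> abort (commits=1)
tx6aa: no from mica -> abort (commits=1)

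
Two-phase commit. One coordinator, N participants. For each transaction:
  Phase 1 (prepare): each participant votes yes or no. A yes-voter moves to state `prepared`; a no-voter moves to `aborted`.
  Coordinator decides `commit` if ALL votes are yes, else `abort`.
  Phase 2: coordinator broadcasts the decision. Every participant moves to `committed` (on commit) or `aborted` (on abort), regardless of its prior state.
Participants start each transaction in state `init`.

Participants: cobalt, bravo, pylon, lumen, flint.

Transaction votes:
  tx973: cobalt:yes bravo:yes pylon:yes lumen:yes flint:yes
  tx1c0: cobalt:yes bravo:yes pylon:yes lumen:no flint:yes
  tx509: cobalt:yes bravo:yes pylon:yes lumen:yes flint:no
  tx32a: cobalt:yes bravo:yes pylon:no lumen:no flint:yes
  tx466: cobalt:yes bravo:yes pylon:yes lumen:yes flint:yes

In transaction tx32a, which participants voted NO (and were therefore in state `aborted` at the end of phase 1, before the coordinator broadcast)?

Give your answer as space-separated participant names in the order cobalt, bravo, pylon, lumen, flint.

Txn tx32a phase 1: cobalt yes -> prepared; bravo yes -> prepared; pylon no -> aborted; lumen no -> aborted; flint yes -> prepared

Answer: pylon lumen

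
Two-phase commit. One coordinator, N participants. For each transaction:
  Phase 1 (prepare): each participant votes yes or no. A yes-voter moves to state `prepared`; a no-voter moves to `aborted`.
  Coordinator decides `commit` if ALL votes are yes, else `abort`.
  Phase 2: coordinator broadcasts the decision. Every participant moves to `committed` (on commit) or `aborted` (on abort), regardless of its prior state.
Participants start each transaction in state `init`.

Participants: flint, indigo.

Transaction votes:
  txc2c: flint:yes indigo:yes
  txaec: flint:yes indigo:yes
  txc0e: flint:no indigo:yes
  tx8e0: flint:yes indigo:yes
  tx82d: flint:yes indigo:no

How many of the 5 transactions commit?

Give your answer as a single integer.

txc2c: all yes -> commit (commits=1)
txaec: all yes -> commit (commits=2)
txc0e: no from flint -> abort (commits=2)
tx8e0: all yes -> commit (commits=3)
tx82d: no from indigo -> abort (commits=3)

Answer: 3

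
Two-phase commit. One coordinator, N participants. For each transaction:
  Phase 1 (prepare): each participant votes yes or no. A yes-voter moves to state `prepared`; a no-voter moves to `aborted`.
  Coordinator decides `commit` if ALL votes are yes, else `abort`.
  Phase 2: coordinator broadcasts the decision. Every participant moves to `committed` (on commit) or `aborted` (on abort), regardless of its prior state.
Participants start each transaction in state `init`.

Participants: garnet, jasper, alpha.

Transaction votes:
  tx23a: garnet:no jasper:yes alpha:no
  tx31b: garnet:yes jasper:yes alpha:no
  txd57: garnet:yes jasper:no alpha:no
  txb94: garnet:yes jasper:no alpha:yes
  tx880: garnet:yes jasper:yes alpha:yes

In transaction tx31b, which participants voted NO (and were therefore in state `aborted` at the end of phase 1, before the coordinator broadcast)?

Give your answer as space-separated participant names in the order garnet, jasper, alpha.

Answer: alpha

Derivation:
Txn tx31b phase 1: garnet yes -> prepared; jasper yes -> prepared; alpha no -> aborted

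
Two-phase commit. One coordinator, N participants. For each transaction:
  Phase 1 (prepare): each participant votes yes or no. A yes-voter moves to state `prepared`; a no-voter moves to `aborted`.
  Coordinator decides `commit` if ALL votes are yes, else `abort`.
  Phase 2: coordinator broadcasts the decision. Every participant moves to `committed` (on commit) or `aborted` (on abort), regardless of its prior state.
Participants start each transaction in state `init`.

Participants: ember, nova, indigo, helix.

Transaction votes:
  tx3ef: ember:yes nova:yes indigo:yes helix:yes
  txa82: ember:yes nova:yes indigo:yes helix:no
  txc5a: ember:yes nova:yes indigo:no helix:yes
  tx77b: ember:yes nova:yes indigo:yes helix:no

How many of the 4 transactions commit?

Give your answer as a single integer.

Answer: 1

Derivation:
tx3ef: all yes -> commit (commits=1)
txa82: no from helix -> abort (commits=1)
txc5a: no from indigo -> abort (commits=1)
tx77b: no from helix -> abort (commits=1)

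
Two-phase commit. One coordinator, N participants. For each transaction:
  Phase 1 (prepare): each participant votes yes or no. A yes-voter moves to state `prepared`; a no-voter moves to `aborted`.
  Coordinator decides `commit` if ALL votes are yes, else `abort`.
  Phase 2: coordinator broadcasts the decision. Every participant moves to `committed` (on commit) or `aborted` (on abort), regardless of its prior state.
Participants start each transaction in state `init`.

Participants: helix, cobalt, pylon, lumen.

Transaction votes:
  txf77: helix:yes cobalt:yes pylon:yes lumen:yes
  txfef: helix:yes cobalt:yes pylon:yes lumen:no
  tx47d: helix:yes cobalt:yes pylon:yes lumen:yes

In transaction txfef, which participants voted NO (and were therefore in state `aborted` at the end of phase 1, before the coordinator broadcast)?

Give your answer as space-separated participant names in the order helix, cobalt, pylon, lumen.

Txn txfef phase 1: helix yes -> prepared; cobalt yes -> prepared; pylon yes -> prepared; lumen no -> aborted

Answer: lumen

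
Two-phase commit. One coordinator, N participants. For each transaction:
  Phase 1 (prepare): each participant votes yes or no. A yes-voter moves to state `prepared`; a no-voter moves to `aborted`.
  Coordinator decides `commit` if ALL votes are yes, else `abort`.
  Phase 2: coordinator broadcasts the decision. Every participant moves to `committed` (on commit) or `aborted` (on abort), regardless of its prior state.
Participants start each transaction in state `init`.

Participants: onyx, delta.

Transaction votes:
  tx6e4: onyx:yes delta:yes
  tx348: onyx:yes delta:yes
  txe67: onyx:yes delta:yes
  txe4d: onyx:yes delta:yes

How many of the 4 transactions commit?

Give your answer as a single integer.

tx6e4: all yes -> commit (commits=1)
tx348: all yes -> commit (commits=2)
txe67: all yes -> commit (commits=3)
txe4d: all yes -> commit (commits=4)

Answer: 4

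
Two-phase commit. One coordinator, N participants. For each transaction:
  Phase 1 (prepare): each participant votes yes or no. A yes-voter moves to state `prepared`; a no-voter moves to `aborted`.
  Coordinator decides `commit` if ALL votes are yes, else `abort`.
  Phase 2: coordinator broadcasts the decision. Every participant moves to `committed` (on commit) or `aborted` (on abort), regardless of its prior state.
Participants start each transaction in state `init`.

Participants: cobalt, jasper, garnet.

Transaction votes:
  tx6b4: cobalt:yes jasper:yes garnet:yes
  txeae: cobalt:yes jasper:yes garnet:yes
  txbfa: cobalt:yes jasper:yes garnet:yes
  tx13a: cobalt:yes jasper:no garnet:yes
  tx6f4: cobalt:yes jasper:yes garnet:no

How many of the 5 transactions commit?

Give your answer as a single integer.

Answer: 3

Derivation:
tx6b4: all yes -> commit (commits=1)
txeae: all yes -> commit (commits=2)
txbfa: all yes -> commit (commits=3)
tx13a: no from jasper -> abort (commits=3)
tx6f4: no from garnet -> abort (commits=3)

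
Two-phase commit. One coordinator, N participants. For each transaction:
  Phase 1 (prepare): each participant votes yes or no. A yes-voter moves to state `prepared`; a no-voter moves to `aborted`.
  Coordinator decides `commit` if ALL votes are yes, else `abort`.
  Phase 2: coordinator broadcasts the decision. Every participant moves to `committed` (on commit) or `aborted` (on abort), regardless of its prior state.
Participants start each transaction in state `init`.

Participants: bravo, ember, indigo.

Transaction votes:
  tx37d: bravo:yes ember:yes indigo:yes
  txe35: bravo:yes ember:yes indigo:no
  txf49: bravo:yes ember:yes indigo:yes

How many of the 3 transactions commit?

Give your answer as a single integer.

tx37d: all yes -> commit (commits=1)
txe35: no from indigo -> abort (commits=1)
txf49: all yes -> commit (commits=2)

Answer: 2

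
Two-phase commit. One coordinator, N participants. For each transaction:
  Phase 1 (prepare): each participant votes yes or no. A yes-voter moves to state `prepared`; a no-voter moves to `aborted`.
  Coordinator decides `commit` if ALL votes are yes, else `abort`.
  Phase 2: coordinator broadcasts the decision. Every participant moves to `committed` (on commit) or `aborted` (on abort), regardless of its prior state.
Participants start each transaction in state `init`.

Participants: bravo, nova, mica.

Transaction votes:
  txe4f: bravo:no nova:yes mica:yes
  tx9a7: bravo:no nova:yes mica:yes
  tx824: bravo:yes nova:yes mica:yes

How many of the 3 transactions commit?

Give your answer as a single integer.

txe4f: no from bravo -> abort (commits=0)
tx9a7: no from bravo -> abort (commits=0)
tx824: all yes -> commit (commits=1)

Answer: 1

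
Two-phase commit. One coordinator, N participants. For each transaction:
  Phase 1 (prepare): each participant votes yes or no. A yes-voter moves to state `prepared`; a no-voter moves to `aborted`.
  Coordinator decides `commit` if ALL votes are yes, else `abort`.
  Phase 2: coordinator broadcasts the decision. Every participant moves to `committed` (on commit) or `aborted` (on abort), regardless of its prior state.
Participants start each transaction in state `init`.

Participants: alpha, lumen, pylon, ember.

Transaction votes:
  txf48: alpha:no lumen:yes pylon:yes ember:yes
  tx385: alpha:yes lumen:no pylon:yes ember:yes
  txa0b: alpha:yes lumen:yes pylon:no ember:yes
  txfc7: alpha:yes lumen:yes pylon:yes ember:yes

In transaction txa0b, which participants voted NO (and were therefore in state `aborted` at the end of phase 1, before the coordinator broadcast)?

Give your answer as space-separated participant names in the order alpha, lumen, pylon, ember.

Txn txa0b phase 1: alpha yes -> prepared; lumen yes -> prepared; pylon no -> aborted; ember yes -> prepared

Answer: pylon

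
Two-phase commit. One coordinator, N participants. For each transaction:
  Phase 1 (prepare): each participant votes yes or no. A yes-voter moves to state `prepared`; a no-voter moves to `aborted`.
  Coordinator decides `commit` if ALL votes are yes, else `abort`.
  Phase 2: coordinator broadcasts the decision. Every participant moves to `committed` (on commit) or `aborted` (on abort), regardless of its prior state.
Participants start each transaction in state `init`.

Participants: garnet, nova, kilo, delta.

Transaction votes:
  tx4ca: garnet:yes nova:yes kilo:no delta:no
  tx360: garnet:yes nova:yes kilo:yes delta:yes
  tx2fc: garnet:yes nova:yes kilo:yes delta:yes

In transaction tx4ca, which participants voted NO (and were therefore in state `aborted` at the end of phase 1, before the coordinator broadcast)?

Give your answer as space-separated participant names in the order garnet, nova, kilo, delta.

Txn tx4ca phase 1: garnet yes -> prepared; nova yes -> prepared; kilo no -> aborted; delta no -> aborted

Answer: kilo delta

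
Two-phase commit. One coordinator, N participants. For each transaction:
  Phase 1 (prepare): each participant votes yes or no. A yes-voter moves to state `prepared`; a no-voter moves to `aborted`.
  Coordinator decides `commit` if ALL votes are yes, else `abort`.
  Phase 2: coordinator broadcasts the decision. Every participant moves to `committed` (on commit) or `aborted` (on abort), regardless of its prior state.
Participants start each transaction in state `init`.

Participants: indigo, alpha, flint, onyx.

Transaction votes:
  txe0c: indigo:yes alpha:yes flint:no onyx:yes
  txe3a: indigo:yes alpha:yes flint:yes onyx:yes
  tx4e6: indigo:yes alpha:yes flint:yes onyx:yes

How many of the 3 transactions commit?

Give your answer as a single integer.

Answer: 2

Derivation:
txe0c: no from flint -> abort (commits=0)
txe3a: all yes -> commit (commits=1)
tx4e6: all yes -> commit (commits=2)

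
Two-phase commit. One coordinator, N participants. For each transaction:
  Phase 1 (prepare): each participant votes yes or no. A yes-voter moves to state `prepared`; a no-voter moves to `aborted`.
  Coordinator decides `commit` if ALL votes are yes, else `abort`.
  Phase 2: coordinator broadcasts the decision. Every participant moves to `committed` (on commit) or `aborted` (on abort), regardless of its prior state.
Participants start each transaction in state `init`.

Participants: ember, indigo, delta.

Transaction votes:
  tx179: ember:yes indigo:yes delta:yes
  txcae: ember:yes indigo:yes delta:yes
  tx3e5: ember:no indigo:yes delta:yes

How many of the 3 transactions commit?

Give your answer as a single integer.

tx179: all yes -> commit (commits=1)
txcae: all yes -> commit (commits=2)
tx3e5: no from ember -> abort (commits=2)

Answer: 2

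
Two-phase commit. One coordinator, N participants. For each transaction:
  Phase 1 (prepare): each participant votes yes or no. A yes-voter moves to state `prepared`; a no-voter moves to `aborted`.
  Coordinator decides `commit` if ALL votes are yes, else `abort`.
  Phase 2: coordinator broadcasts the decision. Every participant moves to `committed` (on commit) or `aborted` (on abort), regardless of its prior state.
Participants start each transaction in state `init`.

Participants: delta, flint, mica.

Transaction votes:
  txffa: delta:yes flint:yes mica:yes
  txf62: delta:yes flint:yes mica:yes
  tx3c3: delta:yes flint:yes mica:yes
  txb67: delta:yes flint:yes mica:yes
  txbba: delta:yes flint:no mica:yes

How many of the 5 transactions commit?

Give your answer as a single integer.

Answer: 4

Derivation:
txffa: all yes -> commit (commits=1)
txf62: all yes -> commit (commits=2)
tx3c3: all yes -> commit (commits=3)
txb67: all yes -> commit (commits=4)
txbba: no from flint -> abort (commits=4)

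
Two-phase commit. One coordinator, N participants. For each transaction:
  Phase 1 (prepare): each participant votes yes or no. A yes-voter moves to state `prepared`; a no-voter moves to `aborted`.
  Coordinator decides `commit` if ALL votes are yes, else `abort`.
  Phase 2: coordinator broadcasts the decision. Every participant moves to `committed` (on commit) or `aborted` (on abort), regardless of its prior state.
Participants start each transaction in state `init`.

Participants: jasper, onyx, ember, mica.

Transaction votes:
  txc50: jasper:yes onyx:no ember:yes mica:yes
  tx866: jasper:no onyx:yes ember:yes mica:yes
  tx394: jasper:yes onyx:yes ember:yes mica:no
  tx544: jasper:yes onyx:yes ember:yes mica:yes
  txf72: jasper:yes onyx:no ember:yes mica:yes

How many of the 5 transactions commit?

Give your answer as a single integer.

Answer: 1

Derivation:
txc50: no from onyx -> abort (commits=0)
tx866: no from jasper -> abort (commits=0)
tx394: no from mica -> abort (commits=0)
tx544: all yes -> commit (commits=1)
txf72: no from onyx -> abort (commits=1)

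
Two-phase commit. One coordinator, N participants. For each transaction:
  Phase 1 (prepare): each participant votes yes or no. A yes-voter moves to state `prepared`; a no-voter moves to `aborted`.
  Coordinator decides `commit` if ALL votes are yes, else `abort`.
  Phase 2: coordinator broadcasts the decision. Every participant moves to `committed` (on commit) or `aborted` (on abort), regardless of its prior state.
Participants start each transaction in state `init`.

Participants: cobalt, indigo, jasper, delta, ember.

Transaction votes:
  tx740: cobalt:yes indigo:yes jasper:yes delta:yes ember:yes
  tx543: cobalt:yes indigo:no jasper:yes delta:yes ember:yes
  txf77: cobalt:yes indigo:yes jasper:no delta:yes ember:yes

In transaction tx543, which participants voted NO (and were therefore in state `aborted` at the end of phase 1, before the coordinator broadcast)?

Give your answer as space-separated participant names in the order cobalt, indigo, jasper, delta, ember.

Txn tx543 phase 1: cobalt yes -> prepared; indigo no -> aborted; jasper yes -> prepared; delta yes -> prepared; ember yes -> prepared

Answer: indigo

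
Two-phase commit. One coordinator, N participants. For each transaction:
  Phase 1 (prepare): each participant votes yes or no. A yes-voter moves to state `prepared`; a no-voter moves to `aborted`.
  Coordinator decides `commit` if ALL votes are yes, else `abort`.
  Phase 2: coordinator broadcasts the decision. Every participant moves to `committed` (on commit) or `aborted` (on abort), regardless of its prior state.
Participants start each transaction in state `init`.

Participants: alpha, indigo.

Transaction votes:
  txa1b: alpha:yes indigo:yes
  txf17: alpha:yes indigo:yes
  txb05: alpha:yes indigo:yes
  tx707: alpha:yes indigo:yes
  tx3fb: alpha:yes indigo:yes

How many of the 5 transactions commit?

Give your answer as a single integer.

txa1b: all yes -> commit (commits=1)
txf17: all yes -> commit (commits=2)
txb05: all yes -> commit (commits=3)
tx707: all yes -> commit (commits=4)
tx3fb: all yes -> commit (commits=5)

Answer: 5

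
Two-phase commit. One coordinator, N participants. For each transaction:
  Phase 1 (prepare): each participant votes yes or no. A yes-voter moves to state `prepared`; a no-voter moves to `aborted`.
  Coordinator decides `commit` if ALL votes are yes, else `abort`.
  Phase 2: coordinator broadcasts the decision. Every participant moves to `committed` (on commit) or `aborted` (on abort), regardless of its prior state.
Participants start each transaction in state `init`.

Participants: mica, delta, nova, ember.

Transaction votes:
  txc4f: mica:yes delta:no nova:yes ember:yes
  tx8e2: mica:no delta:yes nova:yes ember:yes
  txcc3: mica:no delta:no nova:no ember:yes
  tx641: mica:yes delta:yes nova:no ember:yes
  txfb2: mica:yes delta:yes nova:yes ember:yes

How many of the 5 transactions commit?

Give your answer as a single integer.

txc4f: no from delta -> abort (commits=0)
tx8e2: no from mica -> abort (commits=0)
txcc3: no from mica, delta, nova -> abort (commits=0)
tx641: no from nova -> abort (commits=0)
txfb2: all yes -> commit (commits=1)

Answer: 1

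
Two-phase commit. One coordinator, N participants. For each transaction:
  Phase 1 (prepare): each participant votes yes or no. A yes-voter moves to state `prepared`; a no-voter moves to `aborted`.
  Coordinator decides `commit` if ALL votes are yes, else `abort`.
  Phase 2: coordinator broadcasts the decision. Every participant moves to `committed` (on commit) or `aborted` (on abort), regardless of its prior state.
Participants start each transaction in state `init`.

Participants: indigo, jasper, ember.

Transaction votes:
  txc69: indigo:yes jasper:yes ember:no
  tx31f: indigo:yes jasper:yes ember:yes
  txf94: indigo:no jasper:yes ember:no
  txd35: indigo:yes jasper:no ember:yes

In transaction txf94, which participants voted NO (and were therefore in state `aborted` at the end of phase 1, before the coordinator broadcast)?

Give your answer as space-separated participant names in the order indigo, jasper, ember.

Answer: indigo ember

Derivation:
Txn txf94 phase 1: indigo no -> aborted; jasper yes -> prepared; ember no -> aborted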